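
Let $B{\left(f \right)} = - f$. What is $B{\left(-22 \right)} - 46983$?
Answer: $-46961$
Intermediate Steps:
$B{\left(-22 \right)} - 46983 = \left(-1\right) \left(-22\right) - 46983 = 22 - 46983 = -46961$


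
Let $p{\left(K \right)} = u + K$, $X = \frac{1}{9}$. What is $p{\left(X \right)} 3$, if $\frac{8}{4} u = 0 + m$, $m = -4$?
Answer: $- \frac{17}{3} \approx -5.6667$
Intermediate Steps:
$X = \frac{1}{9} \approx 0.11111$
$u = -2$ ($u = \frac{0 - 4}{2} = \frac{1}{2} \left(-4\right) = -2$)
$p{\left(K \right)} = -2 + K$
$p{\left(X \right)} 3 = \left(-2 + \frac{1}{9}\right) 3 = \left(- \frac{17}{9}\right) 3 = - \frac{17}{3}$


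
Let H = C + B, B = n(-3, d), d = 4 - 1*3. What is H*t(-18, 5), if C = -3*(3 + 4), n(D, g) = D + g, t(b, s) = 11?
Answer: -253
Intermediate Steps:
d = 1 (d = 4 - 3 = 1)
B = -2 (B = -3 + 1 = -2)
C = -21 (C = -3*7 = -21)
H = -23 (H = -21 - 2 = -23)
H*t(-18, 5) = -23*11 = -253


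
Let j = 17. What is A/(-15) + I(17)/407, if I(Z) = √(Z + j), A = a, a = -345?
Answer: 23 + √34/407 ≈ 23.014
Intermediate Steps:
A = -345
I(Z) = √(17 + Z) (I(Z) = √(Z + 17) = √(17 + Z))
A/(-15) + I(17)/407 = -345/(-15) + √(17 + 17)/407 = -345*(-1/15) + √34*(1/407) = 23 + √34/407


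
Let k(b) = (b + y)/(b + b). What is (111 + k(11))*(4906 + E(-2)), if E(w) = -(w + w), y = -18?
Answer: 5977925/11 ≈ 5.4345e+5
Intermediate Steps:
k(b) = (-18 + b)/(2*b) (k(b) = (b - 18)/(b + b) = (-18 + b)/((2*b)) = (-18 + b)*(1/(2*b)) = (-18 + b)/(2*b))
E(w) = -2*w
(111 + k(11))*(4906 + E(-2)) = (111 + (1/2)*(-18 + 11)/11)*(4906 - 2*(-2)) = (111 + (1/2)*(1/11)*(-7))*(4906 + 4) = (111 - 7/22)*4910 = (2435/22)*4910 = 5977925/11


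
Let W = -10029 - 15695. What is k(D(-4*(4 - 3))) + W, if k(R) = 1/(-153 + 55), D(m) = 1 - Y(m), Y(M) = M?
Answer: -2520953/98 ≈ -25724.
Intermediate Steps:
W = -25724
D(m) = 1 - m
k(R) = -1/98 (k(R) = 1/(-98) = -1/98)
k(D(-4*(4 - 3))) + W = -1/98 - 25724 = -2520953/98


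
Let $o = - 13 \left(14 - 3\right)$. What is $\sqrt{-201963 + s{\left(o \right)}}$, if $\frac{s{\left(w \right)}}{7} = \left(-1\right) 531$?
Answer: $4 i \sqrt{12855} \approx 453.52 i$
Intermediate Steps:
$o = -143$ ($o = \left(-13\right) 11 = -143$)
$s{\left(w \right)} = -3717$ ($s{\left(w \right)} = 7 \left(\left(-1\right) 531\right) = 7 \left(-531\right) = -3717$)
$\sqrt{-201963 + s{\left(o \right)}} = \sqrt{-201963 - 3717} = \sqrt{-205680} = 4 i \sqrt{12855}$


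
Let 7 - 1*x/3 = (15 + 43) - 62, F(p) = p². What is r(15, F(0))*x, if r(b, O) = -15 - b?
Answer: -990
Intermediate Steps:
x = 33 (x = 21 - 3*((15 + 43) - 62) = 21 - 3*(58 - 62) = 21 - 3*(-4) = 21 + 12 = 33)
r(15, F(0))*x = (-15 - 1*15)*33 = (-15 - 15)*33 = -30*33 = -990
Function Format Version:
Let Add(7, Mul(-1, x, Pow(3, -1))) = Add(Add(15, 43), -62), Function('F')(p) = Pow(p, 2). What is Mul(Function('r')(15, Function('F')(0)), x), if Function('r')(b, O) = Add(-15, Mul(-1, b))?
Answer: -990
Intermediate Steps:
x = 33 (x = Add(21, Mul(-3, Add(Add(15, 43), -62))) = Add(21, Mul(-3, Add(58, -62))) = Add(21, Mul(-3, -4)) = Add(21, 12) = 33)
Mul(Function('r')(15, Function('F')(0)), x) = Mul(Add(-15, Mul(-1, 15)), 33) = Mul(Add(-15, -15), 33) = Mul(-30, 33) = -990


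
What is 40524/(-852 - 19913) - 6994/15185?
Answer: -30423494/12612661 ≈ -2.4121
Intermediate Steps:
40524/(-852 - 19913) - 6994/15185 = 40524/(-20765) - 6994*1/15185 = 40524*(-1/20765) - 6994/15185 = -40524/20765 - 6994/15185 = -30423494/12612661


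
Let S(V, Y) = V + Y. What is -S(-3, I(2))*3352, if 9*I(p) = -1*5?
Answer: 107264/9 ≈ 11918.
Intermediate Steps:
I(p) = -5/9 (I(p) = (-1*5)/9 = (⅑)*(-5) = -5/9)
-S(-3, I(2))*3352 = -(-3 - 5/9)*3352 = -(-32)*3352/9 = -1*(-107264/9) = 107264/9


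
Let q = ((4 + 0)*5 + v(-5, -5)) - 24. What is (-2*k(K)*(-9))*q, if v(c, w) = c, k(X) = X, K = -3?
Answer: 486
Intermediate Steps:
q = -9 (q = ((4 + 0)*5 - 5) - 24 = (4*5 - 5) - 24 = (20 - 5) - 24 = 15 - 24 = -9)
(-2*k(K)*(-9))*q = (-2*(-3)*(-9))*(-9) = (6*(-9))*(-9) = -54*(-9) = 486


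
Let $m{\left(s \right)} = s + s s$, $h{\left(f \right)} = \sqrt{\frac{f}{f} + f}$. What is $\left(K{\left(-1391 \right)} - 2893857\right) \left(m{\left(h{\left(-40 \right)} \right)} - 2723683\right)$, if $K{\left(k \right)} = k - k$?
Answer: $7882061975754 - 2893857 i \sqrt{39} \approx 7.8821 \cdot 10^{12} - 1.8072 \cdot 10^{7} i$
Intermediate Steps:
$K{\left(k \right)} = 0$
$h{\left(f \right)} = \sqrt{1 + f}$
$m{\left(s \right)} = s + s^{2}$
$\left(K{\left(-1391 \right)} - 2893857\right) \left(m{\left(h{\left(-40 \right)} \right)} - 2723683\right) = \left(0 - 2893857\right) \left(\sqrt{1 - 40} \left(1 + \sqrt{1 - 40}\right) - 2723683\right) = - 2893857 \left(\sqrt{-39} \left(1 + \sqrt{-39}\right) - 2723683\right) = - 2893857 \left(i \sqrt{39} \left(1 + i \sqrt{39}\right) - 2723683\right) = - 2893857 \left(-2723683 + i \sqrt{39} \left(1 + i \sqrt{39}\right)\right) = 7881949115331 - 2893857 i \sqrt{39} \left(1 + i \sqrt{39}\right)$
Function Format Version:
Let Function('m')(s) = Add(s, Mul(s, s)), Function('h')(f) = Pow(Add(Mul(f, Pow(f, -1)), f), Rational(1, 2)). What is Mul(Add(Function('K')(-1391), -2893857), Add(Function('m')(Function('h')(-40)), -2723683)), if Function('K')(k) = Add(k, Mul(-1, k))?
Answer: Add(7882061975754, Mul(-2893857, I, Pow(39, Rational(1, 2)))) ≈ Add(7.8821e+12, Mul(-1.8072e+7, I))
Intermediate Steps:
Function('K')(k) = 0
Function('h')(f) = Pow(Add(1, f), Rational(1, 2))
Function('m')(s) = Add(s, Pow(s, 2))
Mul(Add(Function('K')(-1391), -2893857), Add(Function('m')(Function('h')(-40)), -2723683)) = Mul(Add(0, -2893857), Add(Mul(Pow(Add(1, -40), Rational(1, 2)), Add(1, Pow(Add(1, -40), Rational(1, 2)))), -2723683)) = Mul(-2893857, Add(Mul(Pow(-39, Rational(1, 2)), Add(1, Pow(-39, Rational(1, 2)))), -2723683)) = Mul(-2893857, Add(Mul(Mul(I, Pow(39, Rational(1, 2))), Add(1, Mul(I, Pow(39, Rational(1, 2))))), -2723683)) = Mul(-2893857, Add(Mul(I, Pow(39, Rational(1, 2)), Add(1, Mul(I, Pow(39, Rational(1, 2))))), -2723683)) = Mul(-2893857, Add(-2723683, Mul(I, Pow(39, Rational(1, 2)), Add(1, Mul(I, Pow(39, Rational(1, 2))))))) = Add(7881949115331, Mul(-2893857, I, Pow(39, Rational(1, 2)), Add(1, Mul(I, Pow(39, Rational(1, 2))))))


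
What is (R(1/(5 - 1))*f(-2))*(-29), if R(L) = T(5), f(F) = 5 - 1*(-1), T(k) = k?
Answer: -870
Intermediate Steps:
f(F) = 6 (f(F) = 5 + 1 = 6)
R(L) = 5
(R(1/(5 - 1))*f(-2))*(-29) = (5*6)*(-29) = 30*(-29) = -870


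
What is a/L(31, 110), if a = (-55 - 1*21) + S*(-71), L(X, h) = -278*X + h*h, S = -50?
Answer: 1737/1741 ≈ 0.99770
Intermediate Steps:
L(X, h) = h² - 278*X (L(X, h) = -278*X + h² = h² - 278*X)
a = 3474 (a = (-55 - 1*21) - 50*(-71) = (-55 - 21) + 3550 = -76 + 3550 = 3474)
a/L(31, 110) = 3474/(110² - 278*31) = 3474/(12100 - 8618) = 3474/3482 = 3474*(1/3482) = 1737/1741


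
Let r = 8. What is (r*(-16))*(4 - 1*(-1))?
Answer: -640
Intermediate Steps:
(r*(-16))*(4 - 1*(-1)) = (8*(-16))*(4 - 1*(-1)) = -128*(4 + 1) = -128*5 = -640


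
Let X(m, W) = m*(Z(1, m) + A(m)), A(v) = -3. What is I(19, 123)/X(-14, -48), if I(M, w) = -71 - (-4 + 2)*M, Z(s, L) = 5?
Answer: 33/28 ≈ 1.1786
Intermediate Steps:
I(M, w) = -71 + 2*M (I(M, w) = -71 - (-2)*M = -71 + 2*M)
X(m, W) = 2*m (X(m, W) = m*(5 - 3) = m*2 = 2*m)
I(19, 123)/X(-14, -48) = (-71 + 2*19)/((2*(-14))) = (-71 + 38)/(-28) = -33*(-1/28) = 33/28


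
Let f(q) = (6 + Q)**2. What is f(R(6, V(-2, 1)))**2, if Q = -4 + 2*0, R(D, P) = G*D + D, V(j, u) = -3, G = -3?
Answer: 16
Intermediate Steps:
R(D, P) = -2*D (R(D, P) = -3*D + D = -2*D)
Q = -4 (Q = -4 + 0 = -4)
f(q) = 4 (f(q) = (6 - 4)**2 = 2**2 = 4)
f(R(6, V(-2, 1)))**2 = 4**2 = 16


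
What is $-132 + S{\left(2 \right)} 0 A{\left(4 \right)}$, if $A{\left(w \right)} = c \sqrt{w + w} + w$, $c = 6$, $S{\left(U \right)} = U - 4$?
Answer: $-132$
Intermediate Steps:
$S{\left(U \right)} = -4 + U$
$A{\left(w \right)} = w + 6 \sqrt{2} \sqrt{w}$ ($A{\left(w \right)} = 6 \sqrt{w + w} + w = 6 \sqrt{2 w} + w = 6 \sqrt{2} \sqrt{w} + w = w + 6 \sqrt{2} \sqrt{w}$)
$-132 + S{\left(2 \right)} 0 A{\left(4 \right)} = -132 + \left(-4 + 2\right) 0 \left(4 + 6 \sqrt{2} \sqrt{4}\right) = -132 + \left(-2\right) 0 \left(4 + 6 \sqrt{2} \cdot 2\right) = -132 + 0 \left(4 + 12 \sqrt{2}\right) = -132 + 0 = -132$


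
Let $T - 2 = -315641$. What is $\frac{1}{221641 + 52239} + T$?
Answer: $- \frac{86447209319}{273880} \approx -3.1564 \cdot 10^{5}$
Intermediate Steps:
$T = -315639$ ($T = 2 - 315641 = -315639$)
$\frac{1}{221641 + 52239} + T = \frac{1}{221641 + 52239} - 315639 = \frac{1}{273880} - 315639 = - \frac{86447209319}{273880}$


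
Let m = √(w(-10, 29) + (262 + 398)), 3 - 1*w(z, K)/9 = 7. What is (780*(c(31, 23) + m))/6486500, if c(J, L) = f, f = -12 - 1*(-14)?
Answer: 78/324325 + 156*√39/324325 ≈ 0.0032443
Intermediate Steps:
w(z, K) = -36 (w(z, K) = 27 - 9*7 = 27 - 63 = -36)
f = 2 (f = -12 + 14 = 2)
c(J, L) = 2
m = 4*√39 (m = √(-36 + (262 + 398)) = √(-36 + 660) = √624 = 4*√39 ≈ 24.980)
(780*(c(31, 23) + m))/6486500 = (780*(2 + 4*√39))/6486500 = (1560 + 3120*√39)*(1/6486500) = 78/324325 + 156*√39/324325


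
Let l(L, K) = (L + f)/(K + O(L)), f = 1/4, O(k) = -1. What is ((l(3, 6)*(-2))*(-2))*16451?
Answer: 213863/5 ≈ 42773.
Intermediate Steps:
f = ¼ ≈ 0.25000
l(L, K) = (¼ + L)/(-1 + K) (l(L, K) = (L + ¼)/(K - 1) = (¼ + L)/(-1 + K))
((l(3, 6)*(-2))*(-2))*16451 = ((((¼ + 3)/(-1 + 6))*(-2))*(-2))*16451 = ((((13/4)/5)*(-2))*(-2))*16451 = ((((⅕)*(13/4))*(-2))*(-2))*16451 = (((13/20)*(-2))*(-2))*16451 = -13/10*(-2)*16451 = (13/5)*16451 = 213863/5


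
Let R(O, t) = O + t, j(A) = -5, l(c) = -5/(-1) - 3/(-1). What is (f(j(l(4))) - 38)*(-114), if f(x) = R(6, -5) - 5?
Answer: 4788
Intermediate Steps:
l(c) = 8 (l(c) = -5*(-1) - 3*(-1) = 5 + 3 = 8)
f(x) = -4 (f(x) = (6 - 5) - 5 = 1 - 5 = -4)
(f(j(l(4))) - 38)*(-114) = (-4 - 38)*(-114) = -42*(-114) = 4788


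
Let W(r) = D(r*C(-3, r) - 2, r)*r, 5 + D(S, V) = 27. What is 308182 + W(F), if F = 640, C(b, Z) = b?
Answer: 322262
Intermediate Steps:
D(S, V) = 22 (D(S, V) = -5 + 27 = 22)
W(r) = 22*r
308182 + W(F) = 308182 + 22*640 = 308182 + 14080 = 322262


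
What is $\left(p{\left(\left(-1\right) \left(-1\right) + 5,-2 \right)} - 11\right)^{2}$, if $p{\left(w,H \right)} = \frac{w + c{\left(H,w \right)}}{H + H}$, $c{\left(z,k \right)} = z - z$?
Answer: $\frac{625}{4} \approx 156.25$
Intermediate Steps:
$c{\left(z,k \right)} = 0$
$p{\left(w,H \right)} = \frac{w}{2 H}$ ($p{\left(w,H \right)} = \frac{w + 0}{H + H} = \frac{w}{2 H}$)
$\left(p{\left(\left(-1\right) \left(-1\right) + 5,-2 \right)} - 11\right)^{2} = \left(\frac{\left(-1\right) \left(-1\right) + 5}{2 \left(-2\right)} - 11\right)^{2} = \left(\frac{1}{2} \left(1 + 5\right) \left(- \frac{1}{2}\right) + \left(-62 + 51\right)\right)^{2} = \left(\frac{1}{2} \cdot 6 \left(- \frac{1}{2}\right) - 11\right)^{2} = \left(- \frac{3}{2} - 11\right)^{2} = \left(- \frac{25}{2}\right)^{2} = \frac{625}{4}$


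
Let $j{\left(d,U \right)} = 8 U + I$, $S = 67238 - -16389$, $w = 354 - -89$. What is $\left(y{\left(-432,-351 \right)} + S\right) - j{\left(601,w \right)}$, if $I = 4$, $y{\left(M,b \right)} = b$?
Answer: $79728$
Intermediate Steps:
$w = 443$ ($w = 354 + 89 = 443$)
$S = 83627$ ($S = 67238 + 16389 = 83627$)
$j{\left(d,U \right)} = 4 + 8 U$ ($j{\left(d,U \right)} = 8 U + 4 = 4 + 8 U$)
$\left(y{\left(-432,-351 \right)} + S\right) - j{\left(601,w \right)} = \left(-351 + 83627\right) - \left(4 + 8 \cdot 443\right) = 83276 - \left(4 + 3544\right) = 83276 - 3548 = 79728$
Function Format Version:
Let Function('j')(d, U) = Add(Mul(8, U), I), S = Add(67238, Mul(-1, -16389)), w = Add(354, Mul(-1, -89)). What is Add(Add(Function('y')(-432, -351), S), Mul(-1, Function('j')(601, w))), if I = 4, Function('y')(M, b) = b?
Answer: 79728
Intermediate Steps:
w = 443 (w = Add(354, 89) = 443)
S = 83627 (S = Add(67238, 16389) = 83627)
Function('j')(d, U) = Add(4, Mul(8, U)) (Function('j')(d, U) = Add(Mul(8, U), 4) = Add(4, Mul(8, U)))
Add(Add(Function('y')(-432, -351), S), Mul(-1, Function('j')(601, w))) = Add(Add(-351, 83627), Mul(-1, Add(4, Mul(8, 443)))) = Add(83276, Mul(-1, Add(4, 3544))) = Add(83276, Mul(-1, 3548)) = Add(83276, -3548) = 79728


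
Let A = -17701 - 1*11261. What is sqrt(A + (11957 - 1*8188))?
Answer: I*sqrt(25193) ≈ 158.72*I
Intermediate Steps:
A = -28962 (A = -17701 - 11261 = -28962)
sqrt(A + (11957 - 1*8188)) = sqrt(-28962 + (11957 - 1*8188)) = sqrt(-28962 + (11957 - 8188)) = sqrt(-28962 + 3769) = sqrt(-25193) = I*sqrt(25193)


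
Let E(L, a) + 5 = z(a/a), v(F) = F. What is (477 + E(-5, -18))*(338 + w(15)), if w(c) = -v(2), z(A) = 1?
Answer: 158928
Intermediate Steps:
E(L, a) = -4 (E(L, a) = -5 + 1 = -4)
w(c) = -2 (w(c) = -1*2 = -2)
(477 + E(-5, -18))*(338 + w(15)) = (477 - 4)*(338 - 2) = 473*336 = 158928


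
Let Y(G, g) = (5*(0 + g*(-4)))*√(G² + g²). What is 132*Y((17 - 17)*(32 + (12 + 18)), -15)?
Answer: 594000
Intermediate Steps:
Y(G, g) = -20*g*√(G² + g²) (Y(G, g) = (5*(0 - 4*g))*√(G² + g²) = (5*(-4*g))*√(G² + g²) = (-20*g)*√(G² + g²) = -20*g*√(G² + g²))
132*Y((17 - 17)*(32 + (12 + 18)), -15) = 132*(-20*(-15)*√(((17 - 17)*(32 + (12 + 18)))² + (-15)²)) = 132*(-20*(-15)*√((0*(32 + 30))² + 225)) = 132*(-20*(-15)*√((0*62)² + 225)) = 132*(-20*(-15)*√(0² + 225)) = 132*(-20*(-15)*√(0 + 225)) = 132*(-20*(-15)*√225) = 132*(-20*(-15)*15) = 132*4500 = 594000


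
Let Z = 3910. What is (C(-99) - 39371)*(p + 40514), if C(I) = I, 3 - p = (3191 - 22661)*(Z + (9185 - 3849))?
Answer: -7106973607390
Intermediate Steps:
p = 180019623 (p = 3 - (3191 - 22661)*(3910 + (9185 - 3849)) = 3 - (-19470)*(3910 + 5336) = 3 - (-19470)*9246 = 3 - 1*(-180019620) = 3 + 180019620 = 180019623)
(C(-99) - 39371)*(p + 40514) = (-99 - 39371)*(180019623 + 40514) = -39470*180060137 = -7106973607390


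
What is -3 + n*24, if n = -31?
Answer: -747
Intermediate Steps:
-3 + n*24 = -3 - 31*24 = -3 - 744 = -747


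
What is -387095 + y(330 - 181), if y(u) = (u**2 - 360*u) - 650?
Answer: -419184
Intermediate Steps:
y(u) = -650 + u**2 - 360*u
-387095 + y(330 - 181) = -387095 + (-650 + (330 - 181)**2 - 360*(330 - 181)) = -387095 + (-650 + 149**2 - 360*149) = -387095 + (-650 + 22201 - 53640) = -387095 - 32089 = -419184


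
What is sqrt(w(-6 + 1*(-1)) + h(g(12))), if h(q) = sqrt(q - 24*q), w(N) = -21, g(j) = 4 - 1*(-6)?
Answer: sqrt(-21 + I*sqrt(230)) ≈ 1.5658 + 4.8427*I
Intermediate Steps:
g(j) = 10 (g(j) = 4 + 6 = 10)
h(q) = sqrt(23)*sqrt(-q) (h(q) = sqrt(-23*q) = sqrt(23)*sqrt(-q))
sqrt(w(-6 + 1*(-1)) + h(g(12))) = sqrt(-21 + sqrt(23)*sqrt(-1*10)) = sqrt(-21 + sqrt(23)*sqrt(-10)) = sqrt(-21 + sqrt(23)*(I*sqrt(10))) = sqrt(-21 + I*sqrt(230))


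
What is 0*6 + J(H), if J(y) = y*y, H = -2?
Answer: 4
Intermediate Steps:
J(y) = y²
0*6 + J(H) = 0*6 + (-2)² = 0 + 4 = 4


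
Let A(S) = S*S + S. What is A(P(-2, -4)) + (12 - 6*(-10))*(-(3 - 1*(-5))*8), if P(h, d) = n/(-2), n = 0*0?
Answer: -4608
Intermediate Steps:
n = 0
P(h, d) = 0 (P(h, d) = 0/(-2) = 0*(-½) = 0)
A(S) = S + S² (A(S) = S² + S = S + S²)
A(P(-2, -4)) + (12 - 6*(-10))*(-(3 - 1*(-5))*8) = 0*(1 + 0) + (12 - 6*(-10))*(-(3 - 1*(-5))*8) = 0*1 + (12 + 60)*(-(3 + 5)*8) = 0 + 72*(-1*8*8) = 0 + 72*(-8*8) = 0 + 72*(-64) = 0 - 4608 = -4608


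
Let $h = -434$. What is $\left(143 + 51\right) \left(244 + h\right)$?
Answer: $-36860$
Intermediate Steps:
$\left(143 + 51\right) \left(244 + h\right) = \left(143 + 51\right) \left(244 - 434\right) = 194 \left(-190\right) = -36860$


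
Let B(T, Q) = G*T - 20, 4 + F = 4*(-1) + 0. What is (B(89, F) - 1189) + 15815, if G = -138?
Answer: 2324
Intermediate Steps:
F = -8 (F = -4 + (4*(-1) + 0) = -4 + (-4 + 0) = -4 - 4 = -8)
B(T, Q) = -20 - 138*T (B(T, Q) = -138*T - 20 = -20 - 138*T)
(B(89, F) - 1189) + 15815 = ((-20 - 138*89) - 1189) + 15815 = ((-20 - 12282) - 1189) + 15815 = (-12302 - 1189) + 15815 = -13491 + 15815 = 2324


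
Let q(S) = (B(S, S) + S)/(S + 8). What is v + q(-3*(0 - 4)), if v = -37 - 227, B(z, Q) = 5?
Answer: -5263/20 ≈ -263.15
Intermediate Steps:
v = -264
q(S) = (5 + S)/(8 + S) (q(S) = (5 + S)/(S + 8) = (5 + S)/(8 + S))
v + q(-3*(0 - 4)) = -264 + (5 - 3*(0 - 4))/(8 - 3*(0 - 4)) = -264 + (5 - 3*(-4))/(8 - 3*(-4)) = -264 + (5 + 12)/(8 + 12) = -264 + 17/20 = -5263/20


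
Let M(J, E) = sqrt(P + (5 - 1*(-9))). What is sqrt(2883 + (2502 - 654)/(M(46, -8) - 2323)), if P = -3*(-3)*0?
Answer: sqrt(6695361 - 2883*sqrt(14))/sqrt(2323 - sqrt(14)) ≈ 53.686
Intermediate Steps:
P = 0 (P = 9*0 = 0)
M(J, E) = sqrt(14) (M(J, E) = sqrt(0 + (5 - 1*(-9))) = sqrt(0 + (5 + 9)) = sqrt(0 + 14) = sqrt(14))
sqrt(2883 + (2502 - 654)/(M(46, -8) - 2323)) = sqrt(2883 + (2502 - 654)/(sqrt(14) - 2323)) = sqrt(2883 + 1848/(-2323 + sqrt(14)))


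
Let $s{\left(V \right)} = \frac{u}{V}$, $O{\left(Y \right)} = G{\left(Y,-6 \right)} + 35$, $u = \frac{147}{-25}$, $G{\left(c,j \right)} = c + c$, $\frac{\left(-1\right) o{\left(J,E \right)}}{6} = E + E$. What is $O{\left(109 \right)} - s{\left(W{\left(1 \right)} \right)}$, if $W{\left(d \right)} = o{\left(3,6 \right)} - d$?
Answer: $\frac{461578}{1825} \approx 252.92$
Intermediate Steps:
$o{\left(J,E \right)} = - 12 E$ ($o{\left(J,E \right)} = - 6 \left(E + E\right) = - 6 \cdot 2 E = - 12 E$)
$G{\left(c,j \right)} = 2 c$
$W{\left(d \right)} = -72 - d$ ($W{\left(d \right)} = \left(-12\right) 6 - d = -72 - d$)
$u = - \frac{147}{25}$ ($u = 147 \left(- \frac{1}{25}\right) = - \frac{147}{25} \approx -5.88$)
$O{\left(Y \right)} = 35 + 2 Y$ ($O{\left(Y \right)} = 2 Y + 35 = 35 + 2 Y$)
$s{\left(V \right)} = - \frac{147}{25 V}$
$O{\left(109 \right)} - s{\left(W{\left(1 \right)} \right)} = \left(35 + 2 \cdot 109\right) - - \frac{147}{25 \left(-72 - 1\right)} = \left(35 + 218\right) - - \frac{147}{25 \left(-72 - 1\right)} = 253 - - \frac{147}{25 \left(-73\right)} = 253 - \left(- \frac{147}{25}\right) \left(- \frac{1}{73}\right) = 253 - \frac{147}{1825} = \frac{461578}{1825}$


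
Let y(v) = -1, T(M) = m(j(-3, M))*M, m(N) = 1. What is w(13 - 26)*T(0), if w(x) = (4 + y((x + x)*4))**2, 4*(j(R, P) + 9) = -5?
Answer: 0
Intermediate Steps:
j(R, P) = -41/4 (j(R, P) = -9 + (1/4)*(-5) = -9 - 5/4 = -41/4)
T(M) = M (T(M) = 1*M = M)
w(x) = 9 (w(x) = (4 - 1)**2 = 3**2 = 9)
w(13 - 26)*T(0) = 9*0 = 0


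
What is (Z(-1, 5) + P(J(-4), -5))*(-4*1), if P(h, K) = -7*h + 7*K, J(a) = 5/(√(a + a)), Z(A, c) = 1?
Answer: 136 - 35*I*√2 ≈ 136.0 - 49.497*I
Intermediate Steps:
J(a) = 5*√2/(2*√a) (J(a) = 5/(√(2*a)) = 5/((√2*√a)) = 5*(√2/(2*√a)) = 5*√2/(2*√a))
(Z(-1, 5) + P(J(-4), -5))*(-4*1) = (1 + (-35*√2/(2*√(-4)) + 7*(-5)))*(-4*1) = (1 + (-35*√2*(-I/2)/2 - 35))*(-4) = (1 + (-(-35)*I*√2/4 - 35))*(-4) = (1 + (35*I*√2/4 - 35))*(-4) = (1 + (-35 + 35*I*√2/4))*(-4) = (-34 + 35*I*√2/4)*(-4) = 136 - 35*I*√2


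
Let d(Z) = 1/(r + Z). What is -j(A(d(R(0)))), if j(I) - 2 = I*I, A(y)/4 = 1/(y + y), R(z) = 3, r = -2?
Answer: -6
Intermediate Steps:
d(Z) = 1/(-2 + Z)
A(y) = 2/y (A(y) = 4/(y + y) = 4/((2*y)) = 4*(1/(2*y)) = 2/y)
j(I) = 2 + I**2 (j(I) = 2 + I*I = 2 + I**2)
-j(A(d(R(0)))) = -(2 + (2/(1/(-2 + 3)))**2) = -(2 + (2/(1/1))**2) = -(2 + (2/1)**2) = -(2 + (2*1)**2) = -(2 + 2**2) = -(2 + 4) = -1*6 = -6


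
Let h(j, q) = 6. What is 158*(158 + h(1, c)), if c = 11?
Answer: 25912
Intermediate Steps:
158*(158 + h(1, c)) = 158*(158 + 6) = 158*164 = 25912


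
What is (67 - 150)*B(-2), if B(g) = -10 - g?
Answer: 664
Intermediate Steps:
(67 - 150)*B(-2) = (67 - 150)*(-10 - 1*(-2)) = -83*(-10 + 2) = -83*(-8) = 664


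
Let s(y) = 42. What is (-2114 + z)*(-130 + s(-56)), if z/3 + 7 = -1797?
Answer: 662288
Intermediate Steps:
z = -5412 (z = -21 + 3*(-1797) = -21 - 5391 = -5412)
(-2114 + z)*(-130 + s(-56)) = (-2114 - 5412)*(-130 + 42) = -7526*(-88) = 662288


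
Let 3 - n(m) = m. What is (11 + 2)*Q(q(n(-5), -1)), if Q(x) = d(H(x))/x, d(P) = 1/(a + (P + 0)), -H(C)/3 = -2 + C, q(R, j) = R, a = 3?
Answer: -13/120 ≈ -0.10833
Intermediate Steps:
n(m) = 3 - m
H(C) = 6 - 3*C (H(C) = -3*(-2 + C) = 6 - 3*C)
d(P) = 1/(3 + P) (d(P) = 1/(3 + (P + 0)) = 1/(3 + P))
Q(x) = 1/(x*(9 - 3*x)) (Q(x) = 1/((3 + (6 - 3*x))*x) = 1/((9 - 3*x)*x) = 1/(x*(9 - 3*x)))
(11 + 2)*Q(q(n(-5), -1)) = (11 + 2)*(-1/(3*(3 - 1*(-5))*(-3 + (3 - 1*(-5))))) = 13*(-1/(3*(3 + 5)*(-3 + (3 + 5)))) = 13*(-⅓/(8*(-3 + 8))) = 13*(-⅓*⅛/5) = 13*(-⅓*⅛*⅕) = 13*(-1/120) = -13/120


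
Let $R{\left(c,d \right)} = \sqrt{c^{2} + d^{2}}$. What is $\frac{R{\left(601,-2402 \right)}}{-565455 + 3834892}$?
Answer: $\frac{\sqrt{6130805}}{3269437} \approx 0.00075733$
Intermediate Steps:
$\frac{R{\left(601,-2402 \right)}}{-565455 + 3834892} = \frac{\sqrt{601^{2} + \left(-2402\right)^{2}}}{-565455 + 3834892} = \frac{\sqrt{361201 + 5769604}}{3269437} = \sqrt{6130805} \cdot \frac{1}{3269437} = \frac{\sqrt{6130805}}{3269437}$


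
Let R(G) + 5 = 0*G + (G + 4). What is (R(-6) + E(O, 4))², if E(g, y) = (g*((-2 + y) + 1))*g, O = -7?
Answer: 19600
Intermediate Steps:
E(g, y) = g²*(-1 + y) (E(g, y) = (g*(-1 + y))*g = g²*(-1 + y))
R(G) = -1 + G (R(G) = -5 + (0*G + (G + 4)) = -5 + (0 + (4 + G)) = -5 + (4 + G) = -1 + G)
(R(-6) + E(O, 4))² = ((-1 - 6) + (-7)²*(-1 + 4))² = (-7 + 49*3)² = (-7 + 147)² = 140² = 19600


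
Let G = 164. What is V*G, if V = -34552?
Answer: -5666528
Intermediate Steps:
V*G = -34552*164 = -5666528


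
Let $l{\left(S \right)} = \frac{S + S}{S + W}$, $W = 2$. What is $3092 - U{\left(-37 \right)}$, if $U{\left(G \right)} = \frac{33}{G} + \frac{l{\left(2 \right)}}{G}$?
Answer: $\frac{114438}{37} \approx 3092.9$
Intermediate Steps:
$l{\left(S \right)} = \frac{2 S}{2 + S}$ ($l{\left(S \right)} = \frac{S + S}{S + 2} = \frac{2 S}{2 + S}$)
$U{\left(G \right)} = \frac{34}{G}$ ($U{\left(G \right)} = \frac{33}{G} + \frac{2 \cdot 2 \frac{1}{2 + 2}}{G} = \frac{33}{G} + \frac{2 \cdot 2 \cdot \frac{1}{4}}{G} = \frac{33}{G} + 1 \frac{1}{G} = \frac{33}{G} + \frac{1}{G} = \frac{34}{G}$)
$3092 - U{\left(-37 \right)} = 3092 - \frac{34}{-37} = 3092 - 34 \left(- \frac{1}{37}\right) = 3092 - - \frac{34}{37} = 3092 + \frac{34}{37} = \frac{114438}{37}$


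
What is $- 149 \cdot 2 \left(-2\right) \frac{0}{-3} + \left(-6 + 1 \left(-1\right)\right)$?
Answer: $-7$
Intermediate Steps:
$- 149 \cdot 2 \left(-2\right) \frac{0}{-3} + \left(-6 + 1 \left(-1\right)\right) = - 149 \left(- 4 \cdot 0 \left(- \frac{1}{3}\right)\right) - 7 = - 149 \left(\left(-4\right) 0\right) - 7 = \left(-149\right) 0 - 7 = 0 - 7 = -7$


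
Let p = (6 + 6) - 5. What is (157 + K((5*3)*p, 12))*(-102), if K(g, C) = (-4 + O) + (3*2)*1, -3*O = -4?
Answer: -16354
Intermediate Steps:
O = 4/3 (O = -1/3*(-4) = 4/3 ≈ 1.3333)
p = 7 (p = 12 - 5 = 7)
K(g, C) = 10/3 (K(g, C) = (-4 + 4/3) + (3*2)*1 = -8/3 + 6*1 = -8/3 + 6 = 10/3)
(157 + K((5*3)*p, 12))*(-102) = (157 + 10/3)*(-102) = (481/3)*(-102) = -16354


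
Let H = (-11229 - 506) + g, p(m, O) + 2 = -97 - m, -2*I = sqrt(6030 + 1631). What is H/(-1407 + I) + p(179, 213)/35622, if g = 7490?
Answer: 84884097499/28180332657 - 1698*sqrt(7661)/1582187 ≈ 2.9182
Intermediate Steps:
I = -sqrt(7661)/2 (I = -sqrt(6030 + 1631)/2 = -sqrt(7661)/2 ≈ -43.764)
p(m, O) = -99 - m (p(m, O) = -2 + (-97 - m) = -99 - m)
H = -4245 (H = (-11229 - 506) + 7490 = -11735 + 7490 = -4245)
H/(-1407 + I) + p(179, 213)/35622 = -4245/(-1407 - sqrt(7661)/2) + (-99 - 1*179)/35622 = -4245/(-1407 - sqrt(7661)/2) + (-99 - 179)*(1/35622) = -4245/(-1407 - sqrt(7661)/2) - 278*1/35622 = -4245/(-1407 - sqrt(7661)/2) - 139/17811 = -139/17811 - 4245/(-1407 - sqrt(7661)/2)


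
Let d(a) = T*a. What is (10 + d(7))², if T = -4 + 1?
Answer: 121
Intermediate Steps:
T = -3
d(a) = -3*a
(10 + d(7))² = (10 - 3*7)² = (10 - 21)² = (-11)² = 121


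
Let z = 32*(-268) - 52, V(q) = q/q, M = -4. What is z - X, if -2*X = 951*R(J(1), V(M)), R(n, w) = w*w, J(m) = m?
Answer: -16305/2 ≈ -8152.5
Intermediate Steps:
V(q) = 1
R(n, w) = w²
z = -8628 (z = -8576 - 52 = -8628)
X = -951/2 (X = -951*1²/2 = -951/2 ≈ -475.50)
z - X = -8628 - 1*(-951/2) = -8628 + 951/2 = -16305/2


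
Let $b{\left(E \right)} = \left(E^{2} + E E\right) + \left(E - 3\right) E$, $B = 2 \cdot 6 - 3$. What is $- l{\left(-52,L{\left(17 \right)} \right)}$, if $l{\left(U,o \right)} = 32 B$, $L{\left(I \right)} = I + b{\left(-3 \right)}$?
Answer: $-288$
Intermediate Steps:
$B = 9$ ($B = 12 - 3 = 9$)
$b{\left(E \right)} = 2 E^{2} + E \left(-3 + E\right)$ ($b{\left(E \right)} = \left(E^{2} + E^{2}\right) + \left(-3 + E\right) E = 2 E^{2} + E \left(-3 + E\right)$)
$L{\left(I \right)} = 36 + I$ ($L{\left(I \right)} = I + 3 \left(-3\right) \left(-1 - 3\right) = I + 3 \left(-3\right) \left(-4\right) = I + 36 = 36 + I$)
$l{\left(U,o \right)} = 288$ ($l{\left(U,o \right)} = 32 \cdot 9 = 288$)
$- l{\left(-52,L{\left(17 \right)} \right)} = \left(-1\right) 288 = -288$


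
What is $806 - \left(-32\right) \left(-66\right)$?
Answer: $-1306$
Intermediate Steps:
$806 - \left(-32\right) \left(-66\right) = 806 - 2112 = -1306$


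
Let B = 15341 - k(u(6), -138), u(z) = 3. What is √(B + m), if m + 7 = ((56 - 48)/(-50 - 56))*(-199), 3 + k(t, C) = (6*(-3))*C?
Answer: √36146265/53 ≈ 113.44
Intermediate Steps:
k(t, C) = -3 - 18*C (k(t, C) = -3 + (6*(-3))*C = -3 - 18*C)
B = 12860 (B = 15341 - (-3 - 18*(-138)) = 15341 - (-3 + 2484) = 15341 - 1*2481 = 15341 - 2481 = 12860)
m = 425/53 (m = -7 + ((56 - 48)/(-50 - 56))*(-199) = -7 + (8/(-106))*(-199) = -7 + (8*(-1/106))*(-199) = -7 - 4/53*(-199) = -7 + 796/53 = 425/53 ≈ 8.0189)
√(B + m) = √(12860 + 425/53) = √(682005/53) = √36146265/53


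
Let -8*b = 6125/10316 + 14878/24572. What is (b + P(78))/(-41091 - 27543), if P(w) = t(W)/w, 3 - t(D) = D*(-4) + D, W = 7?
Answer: -1039926935/452339484187968 ≈ -2.2990e-6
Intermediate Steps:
t(D) = 3 + 3*D (t(D) = 3 - (D*(-4) + D) = 3 - (-4*D + D) = 3 - (-3)*D = 3 + 3*D)
P(w) = 24/w (P(w) = (3 + 3*7)/w = (3 + 21)/w = 24/w)
b = -75996237/506969504 (b = -(6125/10316 + 14878/24572)/8 = -(6125*(1/10316) + 14878*(1/24572))/8 = -(6125/10316 + 7439/12286)/8 = -1/8*75996237/63371188 = -75996237/506969504 ≈ -0.14990)
(b + P(78))/(-41091 - 27543) = (-75996237/506969504 + 24/78)/(-41091 - 27543) = (-75996237/506969504 + 24*(1/78))/(-68634) = (-75996237/506969504 + 4/13)*(-1/68634) = (1039926935/6590603552)*(-1/68634) = -1039926935/452339484187968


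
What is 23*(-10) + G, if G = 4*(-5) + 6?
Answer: -244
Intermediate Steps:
G = -14 (G = -20 + 6 = -14)
23*(-10) + G = 23*(-10) - 14 = -230 - 14 = -244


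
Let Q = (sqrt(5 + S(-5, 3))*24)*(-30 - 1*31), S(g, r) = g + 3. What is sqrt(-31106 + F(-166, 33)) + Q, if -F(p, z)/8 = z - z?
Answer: -1464*sqrt(3) + I*sqrt(31106) ≈ -2535.7 + 176.37*I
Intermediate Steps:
S(g, r) = 3 + g
F(p, z) = 0 (F(p, z) = -8*(z - z) = -8*0 = 0)
Q = -1464*sqrt(3) (Q = (sqrt(5 + (3 - 5))*24)*(-30 - 1*31) = (sqrt(5 - 2)*24)*(-30 - 31) = (sqrt(3)*24)*(-61) = (24*sqrt(3))*(-61) = -1464*sqrt(3) ≈ -2535.7)
sqrt(-31106 + F(-166, 33)) + Q = sqrt(-31106 + 0) - 1464*sqrt(3) = sqrt(-31106) - 1464*sqrt(3) = I*sqrt(31106) - 1464*sqrt(3) = -1464*sqrt(3) + I*sqrt(31106)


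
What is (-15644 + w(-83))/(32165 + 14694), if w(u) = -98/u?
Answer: -1298354/3889297 ≈ -0.33383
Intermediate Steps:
(-15644 + w(-83))/(32165 + 14694) = (-15644 - 98/(-83))/(32165 + 14694) = (-15644 - 98*(-1/83))/46859 = (-15644 + 98/83)*(1/46859) = -1298354/83*1/46859 = -1298354/3889297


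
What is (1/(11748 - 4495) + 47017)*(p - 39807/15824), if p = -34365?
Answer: -92727171113035617/57385736 ≈ -1.6159e+9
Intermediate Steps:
(1/(11748 - 4495) + 47017)*(p - 39807/15824) = (1/(11748 - 4495) + 47017)*(-34365 - 39807/15824) = (1/7253 + 47017)*(-34365 - 39807*1/15824) = (1/7253 + 47017)*(-34365 - 39807/15824) = (341014302/7253)*(-543831567/15824) = -92727171113035617/57385736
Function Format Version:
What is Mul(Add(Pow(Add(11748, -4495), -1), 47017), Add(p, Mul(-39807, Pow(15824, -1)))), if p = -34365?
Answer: Rational(-92727171113035617, 57385736) ≈ -1.6159e+9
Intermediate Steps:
Mul(Add(Pow(Add(11748, -4495), -1), 47017), Add(p, Mul(-39807, Pow(15824, -1)))) = Mul(Add(Pow(Add(11748, -4495), -1), 47017), Add(-34365, Mul(-39807, Pow(15824, -1)))) = Mul(Add(Pow(7253, -1), 47017), Add(-34365, Mul(-39807, Rational(1, 15824)))) = Mul(Add(Rational(1, 7253), 47017), Add(-34365, Rational(-39807, 15824))) = Mul(Rational(341014302, 7253), Rational(-543831567, 15824)) = Rational(-92727171113035617, 57385736)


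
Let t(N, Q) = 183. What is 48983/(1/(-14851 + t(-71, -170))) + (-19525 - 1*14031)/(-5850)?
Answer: -2101561716922/2925 ≈ -7.1848e+8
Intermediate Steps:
48983/(1/(-14851 + t(-71, -170))) + (-19525 - 1*14031)/(-5850) = 48983/(1/(-14851 + 183)) + (-19525 - 1*14031)/(-5850) = 48983/(1/(-14668)) + (-19525 - 14031)*(-1/5850) = 48983/(-1/14668) - 33556*(-1/5850) = 48983*(-14668) + 16778/2925 = -718482644 + 16778/2925 = -2101561716922/2925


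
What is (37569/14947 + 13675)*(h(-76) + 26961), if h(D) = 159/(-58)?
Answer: 159827320752363/433463 ≈ 3.6872e+8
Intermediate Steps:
h(D) = -159/58 (h(D) = 159*(-1/58) = -159/58)
(37569/14947 + 13675)*(h(-76) + 26961) = (37569/14947 + 13675)*(-159/58 + 26961) = (37569*(1/14947) + 13675)*(1563579/58) = (37569/14947 + 13675)*(1563579/58) = (204437794/14947)*(1563579/58) = 159827320752363/433463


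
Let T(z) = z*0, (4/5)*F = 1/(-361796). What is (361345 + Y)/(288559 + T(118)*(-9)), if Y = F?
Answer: 522932702475/417597967856 ≈ 1.2522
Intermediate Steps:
F = -5/1447184 (F = (5/4)/(-361796) = (5/4)*(-1/361796) = -5/1447184 ≈ -3.4550e-6)
Y = -5/1447184 ≈ -3.4550e-6
T(z) = 0
(361345 + Y)/(288559 + T(118)*(-9)) = (361345 - 5/1447184)/(288559 + 0*(-9)) = 522932702475/(1447184*(288559 + 0)) = (522932702475/1447184)/288559 = (522932702475/1447184)*(1/288559) = 522932702475/417597967856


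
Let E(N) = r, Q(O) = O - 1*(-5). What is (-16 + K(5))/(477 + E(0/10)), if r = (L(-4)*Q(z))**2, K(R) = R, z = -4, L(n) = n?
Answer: -11/493 ≈ -0.022312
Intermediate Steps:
Q(O) = 5 + O (Q(O) = O + 5 = 5 + O)
r = 16 (r = (-4*(5 - 4))**2 = (-4*1)**2 = (-4)**2 = 16)
E(N) = 16
(-16 + K(5))/(477 + E(0/10)) = (-16 + 5)/(477 + 16) = -11/493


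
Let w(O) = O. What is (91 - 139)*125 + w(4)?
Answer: -5996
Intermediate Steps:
(91 - 139)*125 + w(4) = (91 - 139)*125 + 4 = -48*125 + 4 = -6000 + 4 = -5996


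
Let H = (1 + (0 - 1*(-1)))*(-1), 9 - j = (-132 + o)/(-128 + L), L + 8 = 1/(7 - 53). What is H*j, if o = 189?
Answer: -117870/6257 ≈ -18.838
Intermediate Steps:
L = -369/46 (L = -8 + 1/(7 - 53) = -8 + 1/(-46) = -8 - 1/46 = -369/46 ≈ -8.0217)
j = 58935/6257 (j = 9 - (-132 + 189)/(-128 - 369/46) = 9 - 57/(-6257/46) = 9 - 57*(-46)/6257 = 9 - 1*(-2622/6257) = 9 + 2622/6257 = 58935/6257 ≈ 9.4191)
H = -2 (H = (1 + (0 + 1))*(-1) = (1 + 1)*(-1) = 2*(-1) = -2)
H*j = -2*58935/6257 = -117870/6257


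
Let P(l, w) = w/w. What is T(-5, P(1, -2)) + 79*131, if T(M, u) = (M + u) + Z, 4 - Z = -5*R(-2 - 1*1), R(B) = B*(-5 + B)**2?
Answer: 9389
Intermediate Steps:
P(l, w) = 1
Z = -956 (Z = 4 - (-5)*(-2 - 1*1)*(-5 + (-2 - 1*1))**2 = 4 - (-5)*(-2 - 1)*(-5 + (-2 - 1))**2 = 4 - (-5)*(-3*(-5 - 3)**2) = 4 - (-5)*(-3*(-8)**2) = 4 - (-5)*(-3*64) = 4 - (-5)*(-192) = 4 - 1*960 = 4 - 960 = -956)
T(M, u) = -956 + M + u (T(M, u) = (M + u) - 956 = -956 + M + u)
T(-5, P(1, -2)) + 79*131 = (-956 - 5 + 1) + 79*131 = -960 + 10349 = 9389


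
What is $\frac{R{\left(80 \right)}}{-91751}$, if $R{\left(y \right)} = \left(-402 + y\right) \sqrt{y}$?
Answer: $\frac{1288 \sqrt{5}}{91751} \approx 0.03139$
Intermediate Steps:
$R{\left(y \right)} = \sqrt{y} \left(-402 + y\right)$
$\frac{R{\left(80 \right)}}{-91751} = \frac{\sqrt{80} \left(-402 + 80\right)}{-91751} = 4 \sqrt{5} \left(-322\right) \left(- \frac{1}{91751}\right) = - 1288 \sqrt{5} \left(- \frac{1}{91751}\right) = \frac{1288 \sqrt{5}}{91751}$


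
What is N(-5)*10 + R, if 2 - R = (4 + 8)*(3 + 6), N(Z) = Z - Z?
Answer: -106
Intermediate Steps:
N(Z) = 0
R = -106 (R = 2 - (4 + 8)*(3 + 6) = 2 - 12*9 = 2 - 1*108 = 2 - 108 = -106)
N(-5)*10 + R = 0*10 - 106 = 0 - 106 = -106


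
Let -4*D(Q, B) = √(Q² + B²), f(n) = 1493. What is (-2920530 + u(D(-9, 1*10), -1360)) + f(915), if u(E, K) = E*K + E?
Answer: -2919037 + 1359*√181/4 ≈ -2.9145e+6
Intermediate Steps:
D(Q, B) = -√(B² + Q²)/4 (D(Q, B) = -√(Q² + B²)/4 = -√(B² + Q²)/4)
u(E, K) = E + E*K
(-2920530 + u(D(-9, 1*10), -1360)) + f(915) = (-2920530 + (-√((1*10)² + (-9)²)/4)*(1 - 1360)) + 1493 = (-2920530 - √(10² + 81)/4*(-1359)) + 1493 = (-2920530 - √(100 + 81)/4*(-1359)) + 1493 = (-2920530 - √181/4*(-1359)) + 1493 = (-2920530 + 1359*√181/4) + 1493 = -2919037 + 1359*√181/4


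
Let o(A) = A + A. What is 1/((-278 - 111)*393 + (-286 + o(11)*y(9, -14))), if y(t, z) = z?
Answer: -1/153471 ≈ -6.5159e-6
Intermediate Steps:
o(A) = 2*A
1/((-278 - 111)*393 + (-286 + o(11)*y(9, -14))) = 1/((-278 - 111)*393 + (-286 + (2*11)*(-14))) = 1/(-389*393 + (-286 + 22*(-14))) = 1/(-152877 + (-286 - 308)) = 1/(-152877 - 594) = 1/(-153471) = -1/153471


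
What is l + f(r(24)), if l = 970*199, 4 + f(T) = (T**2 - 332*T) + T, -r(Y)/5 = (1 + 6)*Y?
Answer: 1176666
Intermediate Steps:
r(Y) = -35*Y (r(Y) = -5*(1 + 6)*Y = -35*Y)
f(T) = -4 + T**2 - 331*T (f(T) = -4 + ((T**2 - 332*T) + T) = -4 + (T**2 - 331*T) = -4 + T**2 - 331*T)
l = 193030
l + f(r(24)) = 193030 + (-4 + (-35*24)**2 - (-11585)*24) = 193030 + (-4 + (-840)**2 - 331*(-840)) = 193030 + (-4 + 705600 + 278040) = 193030 + 983636 = 1176666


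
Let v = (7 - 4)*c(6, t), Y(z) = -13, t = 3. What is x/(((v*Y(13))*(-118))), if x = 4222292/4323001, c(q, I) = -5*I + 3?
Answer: -1055573/59683351806 ≈ -1.7686e-5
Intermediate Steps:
c(q, I) = 3 - 5*I
v = -36 (v = (7 - 4)*(3 - 5*3) = 3*(3 - 15) = 3*(-12) = -36)
x = 4222292/4323001 (x = 4222292*(1/4323001) = 4222292/4323001 ≈ 0.97670)
x/(((v*Y(13))*(-118))) = 4222292/(4323001*((-36*(-13)*(-118)))) = 4222292/(4323001*((468*(-118)))) = (4222292/4323001)/(-55224) = (4222292/4323001)*(-1/55224) = -1055573/59683351806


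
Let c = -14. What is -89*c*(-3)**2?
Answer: 11214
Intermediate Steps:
-89*c*(-3)**2 = -89*(-14)*(-3)**2 = 1246*9 = 11214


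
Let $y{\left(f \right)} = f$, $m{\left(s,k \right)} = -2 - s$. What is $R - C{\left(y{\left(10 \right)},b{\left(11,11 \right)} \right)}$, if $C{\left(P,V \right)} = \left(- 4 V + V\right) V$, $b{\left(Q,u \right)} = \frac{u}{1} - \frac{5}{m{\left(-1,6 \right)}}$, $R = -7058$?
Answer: $-6290$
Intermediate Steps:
$b{\left(Q,u \right)} = 5 + u$ ($b{\left(Q,u \right)} = \frac{u}{1} - \frac{5}{-2 - -1} = u 1 - \frac{5}{-2 + 1} = u - \frac{5}{-1} = u - -5 = u + 5 = 5 + u$)
$C{\left(P,V \right)} = - 3 V^{2}$ ($C{\left(P,V \right)} = - 3 V V = - 3 V^{2}$)
$R - C{\left(y{\left(10 \right)},b{\left(11,11 \right)} \right)} = -7058 - - 3 \left(5 + 11\right)^{2} = -7058 - - 3 \cdot 16^{2} = -7058 - \left(-3\right) 256 = -7058 - -768 = -7058 + 768 = -6290$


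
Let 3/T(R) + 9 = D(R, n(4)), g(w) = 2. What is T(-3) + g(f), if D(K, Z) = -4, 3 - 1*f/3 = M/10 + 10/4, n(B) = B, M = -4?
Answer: 23/13 ≈ 1.7692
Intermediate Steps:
f = 27/10 (f = 9 - 3*(-4/10 + 10/4) = 9 - 3*(-4*⅒ + 10*(¼)) = 9 - 3*(-⅖ + 5/2) = 9 - 3*21/10 = 9 - 63/10 = 27/10 ≈ 2.7000)
T(R) = -3/13 (T(R) = 3/(-9 - 4) = 3/(-13) = 3*(-1/13) = -3/13)
T(-3) + g(f) = -3/13 + 2 = 23/13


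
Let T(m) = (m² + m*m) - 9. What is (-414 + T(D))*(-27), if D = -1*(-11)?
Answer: 4887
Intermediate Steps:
D = 11
T(m) = -9 + 2*m² (T(m) = (m² + m²) - 9 = 2*m² - 9 = -9 + 2*m²)
(-414 + T(D))*(-27) = (-414 + (-9 + 2*11²))*(-27) = (-414 + (-9 + 2*121))*(-27) = (-414 + (-9 + 242))*(-27) = (-414 + 233)*(-27) = -181*(-27) = 4887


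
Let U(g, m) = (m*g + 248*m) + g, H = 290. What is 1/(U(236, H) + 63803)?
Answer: 1/204399 ≈ 4.8924e-6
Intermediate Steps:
U(g, m) = g + 248*m + g*m (U(g, m) = (g*m + 248*m) + g = (248*m + g*m) + g = g + 248*m + g*m)
1/(U(236, H) + 63803) = 1/((236 + 248*290 + 236*290) + 63803) = 1/((236 + 71920 + 68440) + 63803) = 1/(140596 + 63803) = 1/204399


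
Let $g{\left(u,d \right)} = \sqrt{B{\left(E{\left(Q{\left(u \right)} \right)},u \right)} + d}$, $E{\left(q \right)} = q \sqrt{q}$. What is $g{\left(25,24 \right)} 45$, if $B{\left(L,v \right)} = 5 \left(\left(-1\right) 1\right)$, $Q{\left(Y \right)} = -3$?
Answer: $45 \sqrt{19} \approx 196.15$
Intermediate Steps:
$E{\left(q \right)} = q^{\frac{3}{2}}$
$B{\left(L,v \right)} = -5$ ($B{\left(L,v \right)} = 5 \left(-1\right) = -5$)
$g{\left(u,d \right)} = \sqrt{-5 + d}$
$g{\left(25,24 \right)} 45 = \sqrt{-5 + 24} \cdot 45 = \sqrt{19} \cdot 45 = 45 \sqrt{19}$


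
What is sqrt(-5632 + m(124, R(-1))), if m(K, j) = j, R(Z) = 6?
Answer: I*sqrt(5626) ≈ 75.007*I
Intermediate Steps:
sqrt(-5632 + m(124, R(-1))) = sqrt(-5632 + 6) = sqrt(-5626) = I*sqrt(5626)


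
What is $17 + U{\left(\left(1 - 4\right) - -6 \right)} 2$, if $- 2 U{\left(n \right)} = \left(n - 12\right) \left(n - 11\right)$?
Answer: $-55$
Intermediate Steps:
$U{\left(n \right)} = - \frac{\left(-12 + n\right) \left(-11 + n\right)}{2}$ ($U{\left(n \right)} = - \frac{\left(n - 12\right) \left(n - 11\right)}{2} = - \frac{\left(-12 + n\right) \left(-11 + n\right)}{2}$)
$17 + U{\left(\left(1 - 4\right) - -6 \right)} 2 = 17 + \left(-66 - \frac{\left(\left(1 - 4\right) - -6\right)^{2}}{2} + \frac{23 \left(\left(1 - 4\right) - -6\right)}{2}\right) 2 = 17 + \left(-66 - \frac{\left(\left(1 - 4\right) + 6\right)^{2}}{2} + \frac{23 \left(\left(1 - 4\right) + 6\right)}{2}\right) 2 = 17 + \left(-66 - \frac{\left(-3 + 6\right)^{2}}{2} + \frac{23 \left(-3 + 6\right)}{2}\right) 2 = 17 + \left(-66 - \frac{3^{2}}{2} + \frac{23}{2} \cdot 3\right) 2 = 17 + \left(-66 - \frac{9}{2} + \frac{69}{2}\right) 2 = 17 - 72 = -55$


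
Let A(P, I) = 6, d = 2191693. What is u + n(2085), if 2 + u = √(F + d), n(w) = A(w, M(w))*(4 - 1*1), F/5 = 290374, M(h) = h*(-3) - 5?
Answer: 16 + √3643563 ≈ 1924.8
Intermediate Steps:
M(h) = -5 - 3*h (M(h) = -3*h - 5 = -5 - 3*h)
F = 1451870 (F = 5*290374 = 1451870)
n(w) = 18 (n(w) = 6*(4 - 1*1) = 6*(4 - 1) = 6*3 = 18)
u = -2 + √3643563 (u = -2 + √(1451870 + 2191693) = -2 + √3643563 ≈ 1906.8)
u + n(2085) = (-2 + √3643563) + 18 = 16 + √3643563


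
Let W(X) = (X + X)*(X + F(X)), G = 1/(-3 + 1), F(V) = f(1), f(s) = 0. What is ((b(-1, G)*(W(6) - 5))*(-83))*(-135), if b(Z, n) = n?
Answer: -750735/2 ≈ -3.7537e+5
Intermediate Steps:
F(V) = 0
G = -½ (G = 1/(-2) = -½ ≈ -0.50000)
W(X) = 2*X² (W(X) = (X + X)*(X + 0) = (2*X)*X = 2*X²)
((b(-1, G)*(W(6) - 5))*(-83))*(-135) = (-(2*6² - 5)/2*(-83))*(-135) = (-(2*36 - 5)/2*(-83))*(-135) = (-(72 - 5)/2*(-83))*(-135) = (-½*67*(-83))*(-135) = -67/2*(-83)*(-135) = (5561/2)*(-135) = -750735/2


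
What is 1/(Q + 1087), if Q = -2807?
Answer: -1/1720 ≈ -0.00058139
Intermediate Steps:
1/(Q + 1087) = 1/(-2807 + 1087) = 1/(-1720) = -1/1720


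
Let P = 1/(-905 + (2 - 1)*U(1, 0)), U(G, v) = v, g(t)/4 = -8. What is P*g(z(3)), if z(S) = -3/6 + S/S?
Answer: 32/905 ≈ 0.035359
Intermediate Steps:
z(S) = ½ (z(S) = -3*⅙ + 1 = -½ + 1 = ½)
g(t) = -32 (g(t) = 4*(-8) = -32)
P = -1/905 (P = 1/(-905 + (2 - 1)*0) = 1/(-905 + 1*0) = 1/(-905 + 0) = 1/(-905) = -1/905 ≈ -0.0011050)
P*g(z(3)) = -1/905*(-32) = 32/905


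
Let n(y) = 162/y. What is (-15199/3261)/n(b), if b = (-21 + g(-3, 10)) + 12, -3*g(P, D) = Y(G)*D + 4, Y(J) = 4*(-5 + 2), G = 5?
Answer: -1352711/1584846 ≈ -0.85353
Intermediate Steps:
Y(J) = -12 (Y(J) = 4*(-3) = -12)
g(P, D) = -4/3 + 4*D (g(P, D) = -(-12*D + 4)/3 = -(4 - 12*D)/3 = -4/3 + 4*D)
b = 89/3 (b = (-21 + (-4/3 + 4*10)) + 12 = (-21 + (-4/3 + 40)) + 12 = (-21 + 116/3) + 12 = 53/3 + 12 = 89/3 ≈ 29.667)
(-15199/3261)/n(b) = (-15199/3261)/((162/(89/3))) = (-15199*1/3261)/((162*(3/89))) = -15199/(3261*486/89) = -15199/3261*89/486 = -1352711/1584846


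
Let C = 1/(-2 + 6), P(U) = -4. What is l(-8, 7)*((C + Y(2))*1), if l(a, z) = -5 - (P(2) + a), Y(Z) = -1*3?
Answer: -77/4 ≈ -19.250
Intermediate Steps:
Y(Z) = -3
C = ¼ (C = 1/4 = ¼ ≈ 0.25000)
l(a, z) = -1 - a (l(a, z) = -5 - (-4 + a) = -5 + (4 - a) = -1 - a)
l(-8, 7)*((C + Y(2))*1) = (-1 - 1*(-8))*((¼ - 3)*1) = (-1 + 8)*(-11/4*1) = 7*(-11/4) = -77/4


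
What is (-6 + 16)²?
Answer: 100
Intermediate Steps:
(-6 + 16)² = 10² = 100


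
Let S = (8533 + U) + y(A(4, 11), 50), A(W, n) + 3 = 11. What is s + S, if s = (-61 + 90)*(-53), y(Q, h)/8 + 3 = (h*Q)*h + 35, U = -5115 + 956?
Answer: 163093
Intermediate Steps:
A(W, n) = 8 (A(W, n) = -3 + 11 = 8)
U = -4159
y(Q, h) = 256 + 8*Q*h² (y(Q, h) = -24 + 8*((h*Q)*h + 35) = -24 + 8*((Q*h)*h + 35) = -24 + 8*(Q*h² + 35) = -24 + 8*(35 + Q*h²) = -24 + (280 + 8*Q*h²) = 256 + 8*Q*h²)
s = -1537 (s = 29*(-53) = -1537)
S = 164630 (S = (8533 - 4159) + (256 + 8*8*50²) = 4374 + (256 + 8*8*2500) = 4374 + (256 + 160000) = 4374 + 160256 = 164630)
s + S = -1537 + 164630 = 163093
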